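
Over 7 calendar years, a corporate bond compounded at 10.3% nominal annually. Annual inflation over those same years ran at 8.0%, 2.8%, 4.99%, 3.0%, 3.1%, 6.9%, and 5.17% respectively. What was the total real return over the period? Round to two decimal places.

42.72%

Cumulative inflation factor: 1.080 × 1.028 × 1.0499 × 1.030 × 1.031 × 1.069 × 1.0517 ≈ 1.39165.
Nominal growth factor: 1.98623. Real growth factor = 1.98623 / 1.39165 ≈ 1.42724.
Total real return ≈ 42.7244%.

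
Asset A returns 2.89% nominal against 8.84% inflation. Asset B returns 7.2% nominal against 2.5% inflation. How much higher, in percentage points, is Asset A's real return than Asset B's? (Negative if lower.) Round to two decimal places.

-10.05

Asset A real return: 1.0289/1.0884 − 1 = -5.467%.
Asset B real return: 1.072/1.025 − 1 = 4.585%.
Difference: -5.467 − 4.585 = -10.052 pp.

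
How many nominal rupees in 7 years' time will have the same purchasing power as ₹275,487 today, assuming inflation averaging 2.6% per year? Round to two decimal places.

Cumulative price-level factor: (1+2.6%)^7 ≈ 1.1968274058.
The nominal amount required is ₹275,487 scaled up by that factor.

₹329,710.39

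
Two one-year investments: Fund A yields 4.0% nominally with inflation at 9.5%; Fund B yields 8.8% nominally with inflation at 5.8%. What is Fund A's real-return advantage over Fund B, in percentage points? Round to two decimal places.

-7.86

Fund A real return: 1.040/1.095 − 1 = -5.023%.
Fund B real return: 1.088/1.058 − 1 = 2.836%.
Difference: -5.023 − 2.836 = -7.859 pp.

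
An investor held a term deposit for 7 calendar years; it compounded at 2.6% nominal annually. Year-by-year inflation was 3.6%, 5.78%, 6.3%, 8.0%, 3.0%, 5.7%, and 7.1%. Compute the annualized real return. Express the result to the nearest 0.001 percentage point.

Cumulative inflation factor: 1.036 × 1.0578 × 1.063 × 1.080 × 1.030 × 1.057 × 1.071 ≈ 1.46697.
Nominal growth factor: 1.19683. Real growth factor = 1.19683 / 1.46697 ≈ 0.81585.
Annualized: 0.81585^(1/7) − 1 ≈ -0.02866.

-2.866%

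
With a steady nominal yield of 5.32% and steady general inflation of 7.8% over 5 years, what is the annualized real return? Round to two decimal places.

-2.30%

With constant rates the annual real return is the same each year: (1+5.32%)/(1+7.8%) − 1 = -0.02301.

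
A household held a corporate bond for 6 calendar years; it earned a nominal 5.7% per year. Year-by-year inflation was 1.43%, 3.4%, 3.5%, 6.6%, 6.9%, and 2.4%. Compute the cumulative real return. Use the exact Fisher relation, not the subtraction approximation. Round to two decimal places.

Cumulative inflation factor: 1.0143 × 1.034 × 1.035 × 1.066 × 1.069 × 1.024 ≈ 1.26667.
Nominal growth factor: 1.39460. Real growth factor = 1.39460 / 1.26667 ≈ 1.10100.
Total real return ≈ 10.1001%.

10.10%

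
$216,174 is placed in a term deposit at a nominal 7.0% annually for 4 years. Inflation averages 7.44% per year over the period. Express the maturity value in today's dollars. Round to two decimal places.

$212,654.50

Nominal value at maturity: $216,174 × (1 + 7.0%)^4 ≈ $283,360.02.
Price-level factor over 4 years: (1 + 7.44%)^4 ≈ 1.3324901233.
The maturity value deflated by that factor is the answer in today's purchasing power.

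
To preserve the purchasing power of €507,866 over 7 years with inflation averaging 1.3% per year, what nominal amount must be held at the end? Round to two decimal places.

€555,923.79

Cumulative price-level factor: (1+1.3%)^7 ≈ 1.0946269025.
The nominal amount required is €507,866 scaled up by that factor.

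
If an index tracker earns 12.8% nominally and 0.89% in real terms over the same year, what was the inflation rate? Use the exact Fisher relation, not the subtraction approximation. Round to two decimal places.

11.80%

From (1+r_nom) = (1+r_real)(1+π), we get 1+π = (1 + 12.8%)/(1 + 0.89%) = 1.128/1.0089 ≈ 1.11805.
So π ≈ 11.8049%.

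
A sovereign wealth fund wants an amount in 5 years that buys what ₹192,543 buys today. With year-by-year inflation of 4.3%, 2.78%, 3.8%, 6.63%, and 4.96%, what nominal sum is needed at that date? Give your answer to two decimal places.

Cumulative price-level factor: 1.043 × 1.0278 × 1.038 × 1.0663 × 1.0496 ≈ 1.2453559686.
The nominal amount required is ₹192,543 scaled up by that factor.

₹239,784.57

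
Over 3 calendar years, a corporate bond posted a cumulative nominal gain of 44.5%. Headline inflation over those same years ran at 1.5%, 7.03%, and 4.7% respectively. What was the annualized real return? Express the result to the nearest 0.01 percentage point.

8.31%

Cumulative inflation factor: 1.015 × 1.0703 × 1.047 ≈ 1.13741.
Nominal growth factor: 1.44500. Real growth factor = 1.44500 / 1.13741 ≈ 1.27043.
Annualized: 1.27043^(1/3) − 1 ≈ 0.08305.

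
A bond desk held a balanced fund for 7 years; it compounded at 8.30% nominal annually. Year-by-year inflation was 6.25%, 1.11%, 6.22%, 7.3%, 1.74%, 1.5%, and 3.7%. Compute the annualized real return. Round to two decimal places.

Cumulative inflation factor: 1.0625 × 1.0111 × 1.0622 × 1.073 × 1.0174 × 1.015 × 1.037 ≈ 1.31119.
Nominal growth factor: 1.74743. Real growth factor = 1.74743 / 1.31119 ≈ 1.33270.
Annualized: 1.33270^(1/7) − 1 ≈ 0.04188.

4.19%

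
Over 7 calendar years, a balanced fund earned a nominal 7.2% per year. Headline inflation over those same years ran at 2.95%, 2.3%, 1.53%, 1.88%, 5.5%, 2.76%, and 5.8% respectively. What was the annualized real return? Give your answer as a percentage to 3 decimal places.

Cumulative inflation factor: 1.0295 × 1.023 × 1.0153 × 1.0188 × 1.055 × 1.0276 × 1.058 ≈ 1.24953.
Nominal growth factor: 1.62691. Real growth factor = 1.62691 / 1.24953 ≈ 1.30201.
Annualized: 1.30201^(1/7) − 1 ≈ 0.03842.

3.842%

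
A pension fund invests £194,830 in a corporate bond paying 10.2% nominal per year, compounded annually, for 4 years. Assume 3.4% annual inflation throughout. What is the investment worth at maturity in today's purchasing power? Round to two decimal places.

Nominal value at maturity: £194,830 × (1 + 10.2%)^4 ≈ £287,330.82.
Price-level factor over 4 years: (1 + 3.4%)^4 ≈ 1.1430945523.
The maturity value deflated by that factor is the answer in today's purchasing power.

£251,362.25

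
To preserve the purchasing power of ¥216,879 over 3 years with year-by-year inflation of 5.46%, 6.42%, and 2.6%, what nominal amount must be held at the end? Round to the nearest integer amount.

Cumulative price-level factor: 1.0546 × 1.0642 × 1.026 ≈ 1.1514852583.
The nominal amount required is ¥216,879 scaled up by that factor.

¥249,733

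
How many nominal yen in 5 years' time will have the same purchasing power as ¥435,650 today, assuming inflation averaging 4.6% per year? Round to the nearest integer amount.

¥545,502

Cumulative price-level factor: (1+4.6%)^5 ≈ 1.2521559532.
The nominal amount required is ¥435,650 scaled up by that factor.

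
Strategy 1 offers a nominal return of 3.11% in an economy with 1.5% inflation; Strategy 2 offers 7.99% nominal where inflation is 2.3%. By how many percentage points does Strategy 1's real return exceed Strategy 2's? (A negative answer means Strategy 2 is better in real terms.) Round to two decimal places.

-3.98

Strategy 1 real return: 1.0311/1.015 − 1 = 1.586%.
Strategy 2 real return: 1.0799/1.023 − 1 = 5.562%.
Difference: 1.586 − 5.562 = -3.976 pp.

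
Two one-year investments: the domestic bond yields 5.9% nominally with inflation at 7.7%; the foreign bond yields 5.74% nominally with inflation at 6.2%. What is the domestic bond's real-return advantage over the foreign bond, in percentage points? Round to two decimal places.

-1.24

The domestic bond real return: 1.059/1.077 − 1 = -1.671%.
The foreign bond real return: 1.0574/1.062 − 1 = -0.433%.
Difference: -1.671 − (-0.433) = -1.238 pp.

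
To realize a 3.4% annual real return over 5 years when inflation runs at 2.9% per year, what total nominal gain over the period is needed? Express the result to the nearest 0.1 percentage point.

Required annual nominal rate: (1+3.4%)(1+2.9%) − 1 = 6.3986%.
Cumulative over 5 years: (1 + 0.063986)^5 − 1 ≈ 0.36358.

36.4%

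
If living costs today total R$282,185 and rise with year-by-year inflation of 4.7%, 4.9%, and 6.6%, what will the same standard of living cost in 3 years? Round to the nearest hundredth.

Cumulative price-level factor: 1.047 × 1.049 × 1.066 = 1.170790998.
Multiplying R$282,185 by the price-level factor gives the future nominal sum.

R$330,379.66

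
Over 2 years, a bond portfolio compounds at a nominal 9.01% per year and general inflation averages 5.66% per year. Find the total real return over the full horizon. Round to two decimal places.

6.44%

The annual real rate is (1+9.01%)/(1+5.66%) − 1 = 3.1705%.
Compounded over 2 years: (1 + 0.031705)^2 − 1 ≈ 0.06442.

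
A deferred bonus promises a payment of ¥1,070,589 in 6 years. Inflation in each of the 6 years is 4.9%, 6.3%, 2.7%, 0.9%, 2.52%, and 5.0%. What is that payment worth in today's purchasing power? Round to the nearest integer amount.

¥860,705

Price-level factor over 6 years: 1.049 × 1.063 × 1.027 × 1.009 × 1.0252 × 1.050 ≈ 1.2438507121.
Purchasing power today: ¥1,070,589 divided by that factor.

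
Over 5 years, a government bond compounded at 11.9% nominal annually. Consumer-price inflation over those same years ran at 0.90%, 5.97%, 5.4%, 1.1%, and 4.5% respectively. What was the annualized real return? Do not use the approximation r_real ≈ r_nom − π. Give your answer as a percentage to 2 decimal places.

Cumulative inflation factor: 1.0090 × 1.0597 × 1.054 × 1.011 × 1.045 ≈ 1.19064.
Nominal growth factor: 1.75449. Real growth factor = 1.75449 / 1.19064 ≈ 1.47356.
Annualized: 1.47356^(1/5) − 1 ≈ 0.08062.

8.06%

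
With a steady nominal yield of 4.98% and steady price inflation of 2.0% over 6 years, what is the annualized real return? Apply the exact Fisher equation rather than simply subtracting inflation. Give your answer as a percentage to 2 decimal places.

2.92%

With constant rates the annual real return is the same each year: (1+4.98%)/(1+2.0%) − 1 = 0.02922.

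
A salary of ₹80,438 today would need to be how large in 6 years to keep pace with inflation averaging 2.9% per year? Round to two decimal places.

₹95,489.04

Cumulative price-level factor: (1+2.9%)^6 ≈ 1.1871135129.
Multiplying ₹80,438 by the price-level factor gives the future nominal sum.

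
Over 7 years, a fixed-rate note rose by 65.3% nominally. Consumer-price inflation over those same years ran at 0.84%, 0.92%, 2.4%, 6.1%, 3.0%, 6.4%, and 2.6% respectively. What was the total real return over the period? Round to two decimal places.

32.96%

Cumulative inflation factor: 1.0084 × 1.0092 × 1.024 × 1.061 × 1.030 × 1.064 × 1.026 ≈ 1.24323.
Nominal growth factor: 1.65300. Real growth factor = 1.65300 / 1.24323 ≈ 1.32960.
Total real return ≈ 32.9601%.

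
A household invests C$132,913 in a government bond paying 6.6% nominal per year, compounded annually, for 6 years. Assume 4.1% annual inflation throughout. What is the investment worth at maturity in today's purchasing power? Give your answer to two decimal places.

C$153,252.06

Nominal value at maturity: C$132,913 × (1 + 6.6%)^6 ≈ C$195,034.16.
Price-level factor over 6 years: (1 + 4.1%)^6 ≈ 1.2726365063.
The maturity value deflated by that factor is the answer in today's purchasing power.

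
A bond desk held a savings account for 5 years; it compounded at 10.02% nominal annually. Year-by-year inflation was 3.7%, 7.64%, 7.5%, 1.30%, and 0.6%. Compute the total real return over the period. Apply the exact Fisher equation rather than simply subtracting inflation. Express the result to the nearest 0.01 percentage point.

31.82%

Cumulative inflation factor: 1.037 × 1.0764 × 1.075 × 1.0130 × 1.006 ≈ 1.22284.
Nominal growth factor: 1.61197. Real growth factor = 1.61197 / 1.22284 ≈ 1.31823.
Total real return ≈ 31.8226%.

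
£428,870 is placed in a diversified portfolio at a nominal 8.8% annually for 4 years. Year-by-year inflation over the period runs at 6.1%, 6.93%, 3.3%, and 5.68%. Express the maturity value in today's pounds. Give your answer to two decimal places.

£485,213.83

Nominal value at maturity: £428,870 × (1 + 8.8%)^4 ≈ £600,954.03.
Price-level factor over 4 years: 1.061 × 1.0693 × 1.033 × 1.0568 ≈ 1.2385344095.
The maturity value deflated by that factor is the answer in today's purchasing power.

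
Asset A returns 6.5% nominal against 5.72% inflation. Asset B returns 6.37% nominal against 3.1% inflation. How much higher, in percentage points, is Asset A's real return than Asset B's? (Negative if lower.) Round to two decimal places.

-2.43

Asset A real return: 1.065/1.0572 − 1 = 0.738%.
Asset B real return: 1.0637/1.031 − 1 = 3.172%.
Difference: 0.738 − 3.172 = -2.434 pp.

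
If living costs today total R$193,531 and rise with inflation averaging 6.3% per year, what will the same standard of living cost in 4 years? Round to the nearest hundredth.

Cumulative price-level factor: (1+6.3%)^4 ≈ 1.2768299410.
Multiplying R$193,531 by the price-level factor gives the future nominal sum.

R$247,106.18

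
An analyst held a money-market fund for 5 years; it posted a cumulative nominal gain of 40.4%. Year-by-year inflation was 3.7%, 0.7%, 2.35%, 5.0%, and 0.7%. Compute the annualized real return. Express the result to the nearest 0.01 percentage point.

Cumulative inflation factor: 1.037 × 1.007 × 1.0235 × 1.050 × 1.007 ≈ 1.13009.
Nominal growth factor: 1.40400. Real growth factor = 1.40400 / 1.13009 ≈ 1.24237.
Annualized: 1.24237^(1/5) − 1 ≈ 0.04436.

4.44%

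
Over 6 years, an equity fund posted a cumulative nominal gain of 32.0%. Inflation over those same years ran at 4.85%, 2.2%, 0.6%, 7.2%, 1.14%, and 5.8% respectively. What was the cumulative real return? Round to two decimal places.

Cumulative inflation factor: 1.0485 × 1.022 × 1.006 × 1.072 × 1.0114 × 1.058 ≈ 1.23658.
Nominal growth factor: 1.32000. Real growth factor = 1.32000 / 1.23658 ≈ 1.06746.
Total real return ≈ 6.7464%.

6.75%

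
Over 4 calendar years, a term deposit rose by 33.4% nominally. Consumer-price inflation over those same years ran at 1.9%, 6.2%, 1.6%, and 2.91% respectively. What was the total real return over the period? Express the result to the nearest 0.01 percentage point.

17.90%

Cumulative inflation factor: 1.019 × 1.062 × 1.016 × 1.0291 ≈ 1.13149.
Nominal growth factor: 1.33400. Real growth factor = 1.33400 / 1.13149 ≈ 1.17898.
Total real return ≈ 17.8978%.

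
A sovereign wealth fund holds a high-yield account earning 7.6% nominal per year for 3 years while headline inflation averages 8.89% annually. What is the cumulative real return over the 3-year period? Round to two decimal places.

The annual real rate is (1+7.6%)/(1+8.89%) − 1 = -1.1847%.
Compounded over 3 years: (1 + -0.011847)^3 − 1 ≈ -0.03512.

-3.51%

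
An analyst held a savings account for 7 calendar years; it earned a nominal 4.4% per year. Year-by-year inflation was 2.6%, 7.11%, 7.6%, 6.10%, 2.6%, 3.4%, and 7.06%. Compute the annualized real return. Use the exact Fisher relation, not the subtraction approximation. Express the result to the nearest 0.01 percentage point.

-0.75%

Cumulative inflation factor: 1.026 × 1.0711 × 1.076 × 1.0610 × 1.026 × 1.034 × 1.0706 ≈ 1.42495.
Nominal growth factor: 1.35177. Real growth factor = 1.35177 / 1.42495 ≈ 0.94864.
Annualized: 0.94864^(1/7) − 1 ≈ -0.00750.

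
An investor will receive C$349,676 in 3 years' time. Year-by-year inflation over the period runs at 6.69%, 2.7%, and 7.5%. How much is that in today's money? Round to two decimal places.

C$296,867.87

Price-level factor over 3 years: 1.0669 × 1.027 × 1.075 = 1.1778842725.
Purchasing power today: C$349,676 divided by that factor.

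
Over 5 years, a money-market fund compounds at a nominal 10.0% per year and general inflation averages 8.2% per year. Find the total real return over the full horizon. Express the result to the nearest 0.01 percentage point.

The annual real rate is (1+10.0%)/(1+8.2%) − 1 = 1.6636%.
Compounded over 5 years: (1 + 0.016636)^5 − 1 ≈ 0.08599.

8.60%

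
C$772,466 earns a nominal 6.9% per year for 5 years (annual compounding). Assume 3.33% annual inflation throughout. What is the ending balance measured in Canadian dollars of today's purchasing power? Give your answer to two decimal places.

Nominal value at maturity: C$772,466 × (1 + 6.9%)^5 ≈ C$1,078,370.25.
Price-level factor over 5 years: (1 + 3.33%)^5 ≈ 1.1779643495.
Dividing the nominal maturity value by the price-level factor gives the value in today's money.

C$915,452.37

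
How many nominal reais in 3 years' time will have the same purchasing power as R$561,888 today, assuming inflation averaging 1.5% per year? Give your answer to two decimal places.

R$587,554.13

Cumulative price-level factor: (1+1.5%)^3 = 1.045678375.
The nominal amount required is R$561,888 scaled up by that factor.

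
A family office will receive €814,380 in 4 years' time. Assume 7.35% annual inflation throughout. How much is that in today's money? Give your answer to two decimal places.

€613,223.66

Price-level factor over 4 years: (1 + 7.35%)^4 ≈ 1.3280309458.
Purchasing power today: €814,380 divided by that factor.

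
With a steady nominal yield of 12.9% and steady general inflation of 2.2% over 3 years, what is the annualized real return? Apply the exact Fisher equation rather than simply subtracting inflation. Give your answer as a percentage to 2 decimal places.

With constant rates the annual real return is the same each year: (1+12.9%)/(1+2.2%) − 1 = 0.10470.

10.47%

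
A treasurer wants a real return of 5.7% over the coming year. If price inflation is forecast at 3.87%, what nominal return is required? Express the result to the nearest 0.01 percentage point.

By the Fisher equation, 1 + r_nom = (1 + 5.7%)(1 + 3.87%) = 1.057 × 1.0387 = 1.0979059.
So r_nom = 9.79059%.

9.79%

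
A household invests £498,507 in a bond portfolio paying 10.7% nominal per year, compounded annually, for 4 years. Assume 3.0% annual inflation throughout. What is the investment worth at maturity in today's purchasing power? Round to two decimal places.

£665,139.66

Nominal value at maturity: £498,507 × (1 + 10.7%)^4 ≈ £748,620.55.
Price-level factor over 4 years: (1 + 3.0%)^4 = 1.12550881.
The maturity value deflated by that factor is the answer in today's purchasing power.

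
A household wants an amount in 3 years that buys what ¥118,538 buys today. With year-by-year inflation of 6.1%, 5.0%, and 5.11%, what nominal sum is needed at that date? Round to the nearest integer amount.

Cumulative price-level factor: 1.061 × 1.050 × 1.0511 = 1.170977955.
Multiplying ¥118,538 by the price-level factor gives the future nominal sum.

¥138,805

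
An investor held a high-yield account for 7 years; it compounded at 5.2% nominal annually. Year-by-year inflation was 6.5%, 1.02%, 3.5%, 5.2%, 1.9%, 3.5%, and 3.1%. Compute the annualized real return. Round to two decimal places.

1.63%

Cumulative inflation factor: 1.065 × 1.0102 × 1.035 × 1.052 × 1.019 × 1.035 × 1.031 ≈ 1.27376.
Nominal growth factor: 1.42597. Real growth factor = 1.42597 / 1.27376 ≈ 1.11950.
Annualized: 1.11950^(1/7) − 1 ≈ 0.01626.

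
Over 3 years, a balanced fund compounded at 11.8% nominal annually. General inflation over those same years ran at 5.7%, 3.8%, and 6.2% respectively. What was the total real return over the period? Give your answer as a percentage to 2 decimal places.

19.93%

Cumulative inflation factor: 1.057 × 1.038 × 1.062 ≈ 1.16519.
Nominal growth factor: 1.39742. Real growth factor = 1.39742 / 1.16519 ≈ 1.19930.
Total real return ≈ 19.9302%.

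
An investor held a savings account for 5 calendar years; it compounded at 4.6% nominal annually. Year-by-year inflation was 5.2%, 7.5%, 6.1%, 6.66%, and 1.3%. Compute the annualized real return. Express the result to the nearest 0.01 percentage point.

-0.69%

Cumulative inflation factor: 1.052 × 1.075 × 1.061 × 1.0666 × 1.013 ≈ 1.29643.
Nominal growth factor: 1.25216. Real growth factor = 1.25216 / 1.29643 ≈ 0.96585.
Annualized: 0.96585^(1/5) − 1 ≈ -0.00693.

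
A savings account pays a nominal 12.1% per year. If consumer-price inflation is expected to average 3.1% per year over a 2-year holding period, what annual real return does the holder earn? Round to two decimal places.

8.73%

With constant rates the annual real return is the same each year: (1+12.1%)/(1+3.1%) − 1 = 0.08729.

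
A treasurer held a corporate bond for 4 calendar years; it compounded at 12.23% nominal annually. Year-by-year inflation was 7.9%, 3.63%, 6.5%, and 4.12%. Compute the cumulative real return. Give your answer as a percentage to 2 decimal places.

Cumulative inflation factor: 1.079 × 1.0363 × 1.065 × 1.0412 ≈ 1.23991.
Nominal growth factor: 1.58648. Real growth factor = 1.58648 / 1.23991 ≈ 1.27951.
Total real return ≈ 27.9514%.

27.95%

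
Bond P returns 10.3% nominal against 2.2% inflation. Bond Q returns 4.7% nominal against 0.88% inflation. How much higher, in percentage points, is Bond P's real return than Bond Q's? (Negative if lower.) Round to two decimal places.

4.14

Bond P real return: 1.103/1.022 − 1 = 7.926%.
Bond Q real return: 1.047/1.0088 − 1 = 3.787%.
Difference: 7.926 − 3.787 = 4.139 pp.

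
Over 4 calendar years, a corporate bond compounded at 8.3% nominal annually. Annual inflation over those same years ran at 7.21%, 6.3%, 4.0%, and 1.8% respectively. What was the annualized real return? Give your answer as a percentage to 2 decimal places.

Cumulative inflation factor: 1.0721 × 1.063 × 1.040 × 1.018 ≈ 1.20656.
Nominal growth factor: 1.37567. Real growth factor = 1.37567 / 1.20656 ≈ 1.14016.
Annualized: 1.14016^(1/4) − 1 ≈ 0.03333.

3.33%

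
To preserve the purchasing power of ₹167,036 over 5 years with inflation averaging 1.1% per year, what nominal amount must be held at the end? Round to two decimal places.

₹176,427.33

Cumulative price-level factor: (1+1.1%)^5 ≈ 1.0562233834.
Multiplying ₹167,036 by the price-level factor gives the future nominal sum.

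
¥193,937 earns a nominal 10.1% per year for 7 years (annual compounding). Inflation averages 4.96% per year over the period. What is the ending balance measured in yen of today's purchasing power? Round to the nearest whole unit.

Nominal value at maturity: ¥193,937 × (1 + 10.1%)^7 ≈ ¥380,340.
Price-level factor over 7 years: (1 + 4.96%)^7 ≈ 1.4033524404.
The maturity value deflated by that factor is the answer in today's purchasing power.

¥271,022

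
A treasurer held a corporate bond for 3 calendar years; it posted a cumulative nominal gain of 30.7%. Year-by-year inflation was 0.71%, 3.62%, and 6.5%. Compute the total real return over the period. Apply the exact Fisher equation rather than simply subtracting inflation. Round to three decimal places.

17.601%

Cumulative inflation factor: 1.0071 × 1.0362 × 1.065 ≈ 1.11139.
Nominal growth factor: 1.30700. Real growth factor = 1.30700 / 1.11139 ≈ 1.17601.
Total real return ≈ 17.6007%.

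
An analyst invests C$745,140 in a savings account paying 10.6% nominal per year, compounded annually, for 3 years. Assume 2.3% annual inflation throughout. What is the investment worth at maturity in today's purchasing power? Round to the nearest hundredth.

C$941,621.48

Nominal value at maturity: C$745,140 × (1 + 10.6%)^3 ≈ C$1,008,099.17.
Price-level factor over 3 years: (1 + 2.3%)^3 = 1.070599167.
Dividing the nominal maturity value by the price-level factor gives the value in today's money.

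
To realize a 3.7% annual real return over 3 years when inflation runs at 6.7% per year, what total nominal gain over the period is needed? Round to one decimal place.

35.5%

Required annual nominal rate: (1+3.7%)(1+6.7%) − 1 = 10.6479%.
Cumulative over 3 years: (1 + 0.106479)^3 − 1 ≈ 0.35466.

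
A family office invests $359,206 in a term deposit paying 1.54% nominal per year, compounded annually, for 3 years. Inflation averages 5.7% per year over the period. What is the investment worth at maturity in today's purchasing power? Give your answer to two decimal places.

Nominal value at maturity: $359,206 × (1 + 1.54%)^3 ≈ $376,058.20.
Price-level factor over 3 years: (1 + 5.7%)^3 = 1.180932193.
The maturity value deflated by that factor is the answer in today's purchasing power.

$318,441.82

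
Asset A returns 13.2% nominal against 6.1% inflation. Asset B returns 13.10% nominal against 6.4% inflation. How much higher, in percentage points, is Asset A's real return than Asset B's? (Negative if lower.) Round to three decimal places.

Asset A real return: 1.132/1.061 − 1 = 6.6918%.
Asset B real return: 1.1310/1.064 − 1 = 6.2970%.
Difference: 6.6918 − 6.2970 = 0.3948 pp.

0.395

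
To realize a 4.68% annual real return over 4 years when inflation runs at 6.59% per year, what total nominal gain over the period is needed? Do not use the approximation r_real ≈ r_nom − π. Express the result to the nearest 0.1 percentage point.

55.0%

Required annual nominal rate: (1+4.68%)(1+6.59%) − 1 = 11.578412%.
Cumulative over 4 years: (1 + 0.11578412)^4 − 1 ≈ 0.54996.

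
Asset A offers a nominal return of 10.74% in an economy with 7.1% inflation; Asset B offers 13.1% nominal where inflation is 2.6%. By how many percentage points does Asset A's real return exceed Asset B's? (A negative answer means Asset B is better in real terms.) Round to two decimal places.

Asset A real return: 1.1074/1.071 − 1 = 3.399%.
Asset B real return: 1.131/1.026 − 1 = 10.234%.
Difference: 3.399 − 10.234 = -6.835 pp.

-6.84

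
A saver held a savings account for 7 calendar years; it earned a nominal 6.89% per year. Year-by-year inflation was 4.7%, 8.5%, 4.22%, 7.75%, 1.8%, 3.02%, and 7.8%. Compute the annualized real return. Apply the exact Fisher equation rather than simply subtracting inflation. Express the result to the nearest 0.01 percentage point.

Cumulative inflation factor: 1.047 × 1.085 × 1.0422 × 1.0775 × 1.018 × 1.0302 × 1.078 ≈ 1.44222.
Nominal growth factor: 1.59426. Real growth factor = 1.59426 / 1.44222 ≈ 1.10542.
Annualized: 1.10542^(1/7) − 1 ≈ 0.01442.

1.44%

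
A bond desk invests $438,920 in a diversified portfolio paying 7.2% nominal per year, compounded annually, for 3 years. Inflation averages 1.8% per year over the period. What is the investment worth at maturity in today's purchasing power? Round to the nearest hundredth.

$512,538.38

Nominal value at maturity: $438,920 × (1 + 7.2%)^3 ≈ $540,716.63.
Price-level factor over 3 years: (1 + 1.8%)^3 = 1.054977832.
The maturity value deflated by that factor is the answer in today's purchasing power.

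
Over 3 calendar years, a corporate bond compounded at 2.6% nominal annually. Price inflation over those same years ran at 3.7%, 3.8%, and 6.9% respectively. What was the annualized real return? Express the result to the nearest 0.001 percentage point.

-2.089%

Cumulative inflation factor: 1.037 × 1.038 × 1.069 ≈ 1.15068.
Nominal growth factor: 1.08005. Real growth factor = 1.08005 / 1.15068 ≈ 0.93862.
Annualized: 0.93862^(1/3) − 1 ≈ -0.02089.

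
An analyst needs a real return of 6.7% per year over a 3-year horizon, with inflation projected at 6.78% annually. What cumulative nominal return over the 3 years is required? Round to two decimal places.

47.90%

Required annual nominal rate: (1+6.7%)(1+6.78%) − 1 = 13.93426%.
Cumulative over 3 years: (1 + 0.1393426)^3 − 1 ≈ 0.47898.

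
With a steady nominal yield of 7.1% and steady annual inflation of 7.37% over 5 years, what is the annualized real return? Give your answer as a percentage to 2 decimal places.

With constant rates the annual real return is the same each year: (1+7.1%)/(1+7.37%) − 1 = -0.00251.

-0.25%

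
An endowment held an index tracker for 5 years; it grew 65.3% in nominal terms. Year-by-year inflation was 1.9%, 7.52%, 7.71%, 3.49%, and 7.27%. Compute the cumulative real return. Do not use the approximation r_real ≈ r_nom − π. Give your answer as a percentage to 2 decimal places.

26.18%

Cumulative inflation factor: 1.019 × 1.0752 × 1.0771 × 1.0349 × 1.0727 ≈ 1.31007.
Nominal growth factor: 1.65300. Real growth factor = 1.65300 / 1.31007 ≈ 1.26176.
Total real return ≈ 26.1760%.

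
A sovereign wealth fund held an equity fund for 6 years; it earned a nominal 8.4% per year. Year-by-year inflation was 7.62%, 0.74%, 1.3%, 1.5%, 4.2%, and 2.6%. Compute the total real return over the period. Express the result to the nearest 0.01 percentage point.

Cumulative inflation factor: 1.0762 × 1.0074 × 1.013 × 1.015 × 1.042 × 1.026 ≈ 1.19175.
Nominal growth factor: 1.62247. Real growth factor = 1.62247 / 1.19175 ≈ 1.36141.
Total real return ≈ 36.1414%.

36.14%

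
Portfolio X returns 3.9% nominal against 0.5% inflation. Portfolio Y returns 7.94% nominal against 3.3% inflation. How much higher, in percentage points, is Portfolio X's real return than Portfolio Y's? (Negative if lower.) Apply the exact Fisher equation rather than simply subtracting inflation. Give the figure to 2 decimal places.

-1.11

Portfolio X real return: 1.039/1.005 − 1 = 3.383%.
Portfolio Y real return: 1.0794/1.033 − 1 = 4.492%.
Difference: 3.383 − 4.492 = -1.109 pp.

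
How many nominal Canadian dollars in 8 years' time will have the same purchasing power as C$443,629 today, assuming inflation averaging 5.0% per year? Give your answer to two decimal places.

Cumulative price-level factor: (1+5.0%)^8 ≈ 1.4774554438.
Multiplying C$443,629 by the price-level factor gives the future nominal sum.

C$655,442.08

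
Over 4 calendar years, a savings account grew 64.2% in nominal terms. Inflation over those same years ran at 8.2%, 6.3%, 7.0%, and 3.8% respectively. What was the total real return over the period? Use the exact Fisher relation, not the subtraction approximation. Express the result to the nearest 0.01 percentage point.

28.54%

Cumulative inflation factor: 1.082 × 1.063 × 1.070 × 1.038 ≈ 1.27744.
Nominal growth factor: 1.64200. Real growth factor = 1.64200 / 1.27744 ≈ 1.28538.
Total real return ≈ 28.5380%.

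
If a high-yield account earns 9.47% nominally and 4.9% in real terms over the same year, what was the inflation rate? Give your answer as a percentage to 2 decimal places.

From (1+r_nom) = (1+r_real)(1+π), we get 1+π = (1 + 9.47%)/(1 + 4.9%) = 1.0947/1.049 ≈ 1.04357.
So π ≈ 4.3565%.

4.36%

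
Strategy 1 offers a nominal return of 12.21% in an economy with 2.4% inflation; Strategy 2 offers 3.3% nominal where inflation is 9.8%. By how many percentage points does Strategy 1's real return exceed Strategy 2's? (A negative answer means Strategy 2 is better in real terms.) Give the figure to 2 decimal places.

15.50

Strategy 1 real return: 1.1221/1.024 − 1 = 9.580%.
Strategy 2 real return: 1.033/1.098 − 1 = -5.920%.
Difference: 9.580 − (-5.920) = 15.500 pp.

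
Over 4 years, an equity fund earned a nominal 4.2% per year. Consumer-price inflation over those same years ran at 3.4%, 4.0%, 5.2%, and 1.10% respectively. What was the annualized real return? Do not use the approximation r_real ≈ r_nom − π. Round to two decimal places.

0.76%

Cumulative inflation factor: 1.034 × 1.040 × 1.052 × 1.0110 ≈ 1.14372.
Nominal growth factor: 1.17888. Real growth factor = 1.17888 / 1.14372 ≈ 1.03074.
Annualized: 1.03074^(1/4) − 1 ≈ 0.00760.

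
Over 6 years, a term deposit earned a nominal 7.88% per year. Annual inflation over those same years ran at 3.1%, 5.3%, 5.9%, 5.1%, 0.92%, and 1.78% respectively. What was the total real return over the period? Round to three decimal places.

27.005%

Cumulative inflation factor: 1.031 × 1.053 × 1.059 × 1.051 × 1.0092 × 1.0178 ≈ 1.24115.
Nominal growth factor: 1.57632. Real growth factor = 1.57632 / 1.24115 ≈ 1.27005.
Total real return ≈ 27.0048%.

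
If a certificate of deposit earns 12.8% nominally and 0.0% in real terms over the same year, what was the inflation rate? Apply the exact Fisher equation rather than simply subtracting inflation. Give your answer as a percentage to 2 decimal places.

From (1+r_nom) = (1+r_real)(1+π), we get 1+π = (1 + 12.8%)/(1 + 0.0%) = 1.128/1.000 ≈ 1.12800.
So π ≈ 12.8000%.

12.80%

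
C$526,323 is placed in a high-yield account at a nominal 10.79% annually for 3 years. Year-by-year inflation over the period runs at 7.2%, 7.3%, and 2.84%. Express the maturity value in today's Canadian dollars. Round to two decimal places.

Nominal value at maturity: C$526,323 × (1 + 10.79%)^3 ≈ C$715,737.93.
Price-level factor over 3 years: 1.072 × 1.073 × 1.0284 = 1.1829232704.
Dividing the nominal maturity value by the price-level factor gives the value in today's money.

C$605,058.63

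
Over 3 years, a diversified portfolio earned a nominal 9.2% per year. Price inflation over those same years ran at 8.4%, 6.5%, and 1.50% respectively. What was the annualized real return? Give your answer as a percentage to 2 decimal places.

Cumulative inflation factor: 1.084 × 1.065 × 1.0150 ≈ 1.17178.
Nominal growth factor: 1.30217. Real growth factor = 1.30217 / 1.17178 ≈ 1.11128.
Annualized: 1.11128^(1/3) − 1 ≈ 0.03580.

3.58%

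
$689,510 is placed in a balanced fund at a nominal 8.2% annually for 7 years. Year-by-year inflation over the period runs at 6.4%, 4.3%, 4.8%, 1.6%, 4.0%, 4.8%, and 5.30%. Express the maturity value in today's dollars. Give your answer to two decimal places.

$882,729.16

Nominal value at maturity: $689,510 × (1 + 8.2%)^7 ≈ $1,197,102.66.
Price-level factor over 7 years: 1.064 × 1.043 × 1.048 × 1.016 × 1.040 × 1.048 × 1.0530 ≈ 1.3561381084.
Dividing the nominal maturity value by the price-level factor gives the value in today's money.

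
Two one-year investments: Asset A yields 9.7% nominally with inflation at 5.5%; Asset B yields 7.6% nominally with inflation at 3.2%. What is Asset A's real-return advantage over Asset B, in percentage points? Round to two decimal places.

Asset A real return: 1.097/1.055 − 1 = 3.981%.
Asset B real return: 1.076/1.032 − 1 = 4.264%.
Difference: 3.981 − 4.264 = -0.283 pp.

-0.28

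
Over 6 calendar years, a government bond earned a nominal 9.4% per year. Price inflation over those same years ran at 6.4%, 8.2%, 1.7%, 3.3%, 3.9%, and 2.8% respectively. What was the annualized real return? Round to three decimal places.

4.830%

Cumulative inflation factor: 1.064 × 1.082 × 1.017 × 1.033 × 1.039 × 1.028 ≈ 1.29181.
Nominal growth factor: 1.71437. Real growth factor = 1.71437 / 1.29181 ≈ 1.32710.
Annualized: 1.32710^(1/6) − 1 ≈ 0.04830.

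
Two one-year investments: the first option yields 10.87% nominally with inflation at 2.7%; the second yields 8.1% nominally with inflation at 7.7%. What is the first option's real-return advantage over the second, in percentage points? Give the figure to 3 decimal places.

The first option real return: 1.1087/1.027 − 1 = 7.9552%.
The second real return: 1.081/1.077 − 1 = 0.3714%.
Difference: 7.9552 − 0.3714 = 7.5838 pp.

7.584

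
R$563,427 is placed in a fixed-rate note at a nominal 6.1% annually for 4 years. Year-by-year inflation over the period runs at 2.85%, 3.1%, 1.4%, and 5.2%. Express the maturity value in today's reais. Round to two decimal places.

R$631,222.59

Nominal value at maturity: R$563,427 × (1 + 6.1%)^4 ≈ R$714,001.61.
Price-level factor over 4 years: 1.0285 × 1.031 × 1.014 × 1.052 ≈ 1.1311407702.
The maturity value deflated by that factor is the answer in today's purchasing power.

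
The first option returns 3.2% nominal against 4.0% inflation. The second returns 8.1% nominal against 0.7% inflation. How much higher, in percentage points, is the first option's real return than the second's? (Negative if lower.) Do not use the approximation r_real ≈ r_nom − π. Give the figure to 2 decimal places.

-8.12

The first option real return: 1.032/1.040 − 1 = -0.769%.
The second real return: 1.081/1.007 − 1 = 7.349%.
Difference: -0.769 − 7.349 = -8.118 pp.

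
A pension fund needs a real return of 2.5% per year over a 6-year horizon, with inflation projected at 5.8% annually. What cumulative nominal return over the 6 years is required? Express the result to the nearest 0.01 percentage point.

62.65%

Required annual nominal rate: (1+2.5%)(1+5.8%) − 1 = 8.445%.
Cumulative over 6 years: (1 + 0.08445)^6 − 1 ≈ 0.62651.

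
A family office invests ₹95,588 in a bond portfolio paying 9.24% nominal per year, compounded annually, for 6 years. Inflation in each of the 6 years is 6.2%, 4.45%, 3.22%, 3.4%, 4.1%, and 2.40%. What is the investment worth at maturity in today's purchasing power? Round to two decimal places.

₹128,713.91

Nominal value at maturity: ₹95,588 × (1 + 9.24%)^6 ≈ ₹162,440.20.
Price-level factor over 6 years: 1.062 × 1.0445 × 1.0322 × 1.034 × 1.041 × 1.0240 ≈ 1.2620252400.
Dividing the nominal maturity value by the price-level factor gives the value in today's money.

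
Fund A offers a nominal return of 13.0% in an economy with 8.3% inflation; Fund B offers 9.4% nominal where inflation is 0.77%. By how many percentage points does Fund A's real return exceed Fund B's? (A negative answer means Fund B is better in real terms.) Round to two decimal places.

-4.22

Fund A real return: 1.130/1.083 − 1 = 4.340%.
Fund B real return: 1.094/1.0077 − 1 = 8.564%.
Difference: 4.340 − 8.564 = -4.224 pp.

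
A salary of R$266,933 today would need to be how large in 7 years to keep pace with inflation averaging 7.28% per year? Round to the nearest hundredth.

R$436,549.63

Cumulative price-level factor: (1+7.28%)^7 ≈ 1.6354277172.
The nominal amount required is R$266,933 scaled up by that factor.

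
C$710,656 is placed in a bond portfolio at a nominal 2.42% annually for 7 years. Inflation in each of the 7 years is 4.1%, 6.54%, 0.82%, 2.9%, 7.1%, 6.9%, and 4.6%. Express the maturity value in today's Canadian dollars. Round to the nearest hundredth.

Nominal value at maturity: C$710,656 × (1 + 2.42%)^7 ≈ C$840,142.25.
Price-level factor over 7 years: 1.041 × 1.0654 × 1.0082 × 1.029 × 1.071 × 1.069 × 1.046 ≈ 1.3779210996.
The maturity value deflated by that factor is the answer in today's purchasing power.

C$609,717.24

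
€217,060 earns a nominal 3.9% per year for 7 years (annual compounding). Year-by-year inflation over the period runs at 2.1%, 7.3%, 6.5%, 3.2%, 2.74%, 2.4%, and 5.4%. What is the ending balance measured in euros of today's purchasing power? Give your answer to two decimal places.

Nominal value at maturity: €217,060 × (1 + 3.9%)^7 ≈ €283,719.14.
Price-level factor over 7 years: 1.021 × 1.073 × 1.065 × 1.032 × 1.0274 × 1.024 × 1.054 ≈ 1.3351648733.
Dividing the nominal maturity value by the price-level factor gives the value in today's money.

€212,497.46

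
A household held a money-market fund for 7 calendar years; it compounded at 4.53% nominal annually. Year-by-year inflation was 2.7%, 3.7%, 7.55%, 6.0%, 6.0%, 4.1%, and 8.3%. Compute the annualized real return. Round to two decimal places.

-0.88%

Cumulative inflation factor: 1.027 × 1.037 × 1.0755 × 1.060 × 1.060 × 1.041 × 1.083 ≈ 1.45094.
Nominal growth factor: 1.36360. Real growth factor = 1.36360 / 1.45094 ≈ 0.93980.
Annualized: 0.93980^(1/7) − 1 ≈ -0.00883.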